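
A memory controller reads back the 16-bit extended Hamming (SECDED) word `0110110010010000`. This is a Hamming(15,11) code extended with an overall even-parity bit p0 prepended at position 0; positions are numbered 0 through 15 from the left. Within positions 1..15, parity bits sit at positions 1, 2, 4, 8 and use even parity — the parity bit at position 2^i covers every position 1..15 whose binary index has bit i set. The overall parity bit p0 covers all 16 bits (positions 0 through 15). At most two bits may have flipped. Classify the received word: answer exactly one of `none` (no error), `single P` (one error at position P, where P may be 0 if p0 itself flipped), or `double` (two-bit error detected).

s1: b1⊕b3⊕b5⊕b7⊕b9⊕b11⊕b13⊕b15 = 1⊕0⊕1⊕0⊕0⊕1⊕0⊕0 = 1
s2: b2⊕b3⊕b6⊕b7⊕b10⊕b11⊕b14⊕b15 = 1⊕0⊕0⊕0⊕0⊕1⊕0⊕0 = 0
s4: b4⊕b5⊕b6⊕b7⊕b12⊕b13⊕b14⊕b15 = 1⊕1⊕0⊕0⊕0⊕0⊕0⊕0 = 0
s8: b8⊕b9⊕b10⊕b11⊕b12⊕b13⊕b14⊕b15 = 1⊕0⊕0⊕1⊕0⊕0⊕0⊕0 = 0
Syndrome (s8...s1) = 0001 → position 1.
Overall parity (XOR of all 16 bits, including p0): 0⊕1⊕1⊕0⊕1⊕1⊕0⊕0⊕1⊕0⊕0⊕1⊕0⊕0⊕0⊕0 = 0
Overall=0, syndrome position=1 → double-bit error detected (uncorrectable).

double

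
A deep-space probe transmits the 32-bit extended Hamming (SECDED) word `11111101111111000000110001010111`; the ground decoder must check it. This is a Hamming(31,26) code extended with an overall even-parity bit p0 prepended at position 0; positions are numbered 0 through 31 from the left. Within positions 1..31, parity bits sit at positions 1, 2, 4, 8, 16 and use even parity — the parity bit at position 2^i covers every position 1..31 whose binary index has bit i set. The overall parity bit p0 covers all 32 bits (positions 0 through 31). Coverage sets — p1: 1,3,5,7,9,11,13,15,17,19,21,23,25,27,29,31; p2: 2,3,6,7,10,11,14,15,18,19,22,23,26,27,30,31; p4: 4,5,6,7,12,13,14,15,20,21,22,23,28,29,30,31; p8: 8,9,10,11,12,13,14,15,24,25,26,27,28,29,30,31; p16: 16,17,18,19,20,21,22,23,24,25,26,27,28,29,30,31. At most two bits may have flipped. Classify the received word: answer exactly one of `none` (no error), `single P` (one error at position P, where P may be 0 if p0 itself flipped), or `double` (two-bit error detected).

double

s1: b1⊕b3⊕b5⊕b7⊕b9⊕b11⊕b13⊕b15⊕b17⊕b19⊕b21⊕b23⊕b25⊕b27⊕b29⊕b31 = 1⊕1⊕1⊕1⊕1⊕1⊕1⊕0⊕0⊕0⊕1⊕0⊕1⊕1⊕1⊕1 = 0
s2: b2⊕b3⊕b6⊕b7⊕b10⊕b11⊕b14⊕b15⊕b18⊕b19⊕b22⊕b23⊕b26⊕b27⊕b30⊕b31 = 1⊕1⊕0⊕1⊕1⊕1⊕0⊕0⊕0⊕0⊕0⊕0⊕0⊕1⊕1⊕1 = 0
s4: b4⊕b5⊕b6⊕b7⊕b12⊕b13⊕b14⊕b15⊕b20⊕b21⊕b22⊕b23⊕b28⊕b29⊕b30⊕b31 = 1⊕1⊕0⊕1⊕1⊕1⊕0⊕0⊕1⊕1⊕0⊕0⊕0⊕1⊕1⊕1 = 0
s8: b8⊕b9⊕b10⊕b11⊕b12⊕b13⊕b14⊕b15⊕b24⊕b25⊕b26⊕b27⊕b28⊕b29⊕b30⊕b31 = 1⊕1⊕1⊕1⊕1⊕1⊕0⊕0⊕0⊕1⊕0⊕1⊕0⊕1⊕1⊕1 = 1
s16: b16⊕b17⊕b18⊕b19⊕b20⊕b21⊕b22⊕b23⊕b24⊕b25⊕b26⊕b27⊕b28⊕b29⊕b30⊕b31 = 0⊕0⊕0⊕0⊕1⊕1⊕0⊕0⊕0⊕1⊕0⊕1⊕0⊕1⊕1⊕1 = 1
Syndrome (s16...s1) = 11000 → position 24.
Overall parity (XOR of all 32 bits, including p0): 1⊕1⊕1⊕1⊕1⊕1⊕0⊕1⊕1⊕1⊕1⊕1⊕1⊕1⊕0⊕0⊕0⊕0⊕0⊕0⊕1⊕1⊕0⊕0⊕0⊕1⊕0⊕1⊕0⊕1⊕1⊕1 = 0
Overall=0, syndrome position=24 → double-bit error detected (uncorrectable).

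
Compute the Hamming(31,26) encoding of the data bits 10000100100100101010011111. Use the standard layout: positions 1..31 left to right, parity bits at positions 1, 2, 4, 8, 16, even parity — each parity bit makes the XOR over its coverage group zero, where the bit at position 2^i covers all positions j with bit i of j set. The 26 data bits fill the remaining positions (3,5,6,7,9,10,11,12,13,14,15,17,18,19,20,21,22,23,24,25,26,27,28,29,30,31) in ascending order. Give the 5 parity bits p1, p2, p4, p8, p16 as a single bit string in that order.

00101

Place data bits at non-power-of-two positions: b3=1, b5=0, b6=0, b7=0, b9=0, b10=1, b11=0, b12=0, b13=1, b14=0, b15=0, b17=1, b18=0, b19=0, b20=1, b21=0, b22=1, b23=0, b24=1, b25=0, b26=0, b27=1, b28=1, b29=1, b30=1, b31=1.
p1 = XOR of data positions {3,5,7,9,11,13,15,17,19,21,23,25,27,29,31} = 1⊕0⊕0⊕0⊕0⊕1⊕0⊕1⊕0⊕0⊕0⊕0⊕1⊕1⊕1 = 0
p2 = XOR of data positions {3,6,7,10,11,14,15,18,19,22,23,26,27,30,31} = 1⊕0⊕0⊕1⊕0⊕0⊕0⊕0⊕0⊕1⊕0⊕0⊕1⊕1⊕1 = 0
p4 = XOR of data positions {5,6,7,12,13,14,15,20,21,22,23,28,29,30,31} = 0⊕0⊕0⊕0⊕1⊕0⊕0⊕1⊕0⊕1⊕0⊕1⊕1⊕1⊕1 = 1
p8 = XOR of data positions {9,10,11,12,13,14,15,24,25,26,27,28,29,30,31} = 0⊕1⊕0⊕0⊕1⊕0⊕0⊕1⊕0⊕0⊕1⊕1⊕1⊕1⊕1 = 0
p16 = XOR of data positions {17,18,19,20,21,22,23,24,25,26,27,28,29,30,31} = 1⊕0⊕0⊕1⊕0⊕1⊕0⊕1⊕0⊕0⊕1⊕1⊕1⊕1⊕1 = 1
Parity bits p1,p2,p4,p8,p16 = 00101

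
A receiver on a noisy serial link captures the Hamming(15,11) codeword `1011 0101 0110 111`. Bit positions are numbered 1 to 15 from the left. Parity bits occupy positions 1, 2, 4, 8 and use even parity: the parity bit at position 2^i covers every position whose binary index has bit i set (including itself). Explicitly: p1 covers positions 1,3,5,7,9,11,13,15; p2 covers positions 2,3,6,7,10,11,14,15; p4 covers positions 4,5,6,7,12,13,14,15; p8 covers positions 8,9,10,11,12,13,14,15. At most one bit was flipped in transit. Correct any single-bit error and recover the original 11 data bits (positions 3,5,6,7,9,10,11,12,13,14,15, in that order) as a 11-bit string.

11100110111

s1: b1⊕b3⊕b5⊕b7⊕b9⊕b11⊕b13⊕b15 = 1⊕1⊕0⊕0⊕0⊕1⊕1⊕1 = 1
s2: b2⊕b3⊕b6⊕b7⊕b10⊕b11⊕b14⊕b15 = 0⊕1⊕1⊕0⊕1⊕1⊕1⊕1 = 0
s4: b4⊕b5⊕b6⊕b7⊕b12⊕b13⊕b14⊕b15 = 1⊕0⊕1⊕0⊕0⊕1⊕1⊕1 = 1
s8: b8⊕b9⊕b10⊕b11⊕b12⊕b13⊕b14⊕b15 = 1⊕0⊕1⊕1⊕0⊕1⊕1⊕1 = 0
Syndrome (s8...s1) = 0101 → position 5.
Flip bit 5: corrected codeword = 101111010110111
Data bits at positions 3,5,6,7,9,10,11,12,13,14,15: 11100110111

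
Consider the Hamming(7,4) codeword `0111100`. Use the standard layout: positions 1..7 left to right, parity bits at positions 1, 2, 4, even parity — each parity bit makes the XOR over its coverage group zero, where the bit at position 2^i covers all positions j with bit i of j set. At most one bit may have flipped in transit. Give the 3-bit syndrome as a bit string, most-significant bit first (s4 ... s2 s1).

000

s1: b1⊕b3⊕b5⊕b7 = 0⊕1⊕1⊕0 = 0
s2: b2⊕b3⊕b6⊕b7 = 1⊕1⊕0⊕0 = 0
s4: b4⊕b5⊕b6⊕b7 = 1⊕1⊕0⊕0 = 0
Syndrome (s4...s1) = 000 → position 0 (no error).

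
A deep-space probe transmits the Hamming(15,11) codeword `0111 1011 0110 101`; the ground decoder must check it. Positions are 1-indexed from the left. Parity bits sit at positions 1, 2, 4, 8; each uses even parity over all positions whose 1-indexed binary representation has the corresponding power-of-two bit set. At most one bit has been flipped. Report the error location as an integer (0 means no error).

s1: b1⊕b3⊕b5⊕b7⊕b9⊕b11⊕b13⊕b15 = 0⊕1⊕1⊕1⊕0⊕1⊕1⊕1 = 0
s2: b2⊕b3⊕b6⊕b7⊕b10⊕b11⊕b14⊕b15 = 1⊕1⊕0⊕1⊕1⊕1⊕0⊕1 = 0
s4: b4⊕b5⊕b6⊕b7⊕b12⊕b13⊕b14⊕b15 = 1⊕1⊕0⊕1⊕0⊕1⊕0⊕1 = 1
s8: b8⊕b9⊕b10⊕b11⊕b12⊕b13⊕b14⊕b15 = 1⊕0⊕1⊕1⊕0⊕1⊕0⊕1 = 1
Syndrome (s8...s1) = 1100 → position 12.

12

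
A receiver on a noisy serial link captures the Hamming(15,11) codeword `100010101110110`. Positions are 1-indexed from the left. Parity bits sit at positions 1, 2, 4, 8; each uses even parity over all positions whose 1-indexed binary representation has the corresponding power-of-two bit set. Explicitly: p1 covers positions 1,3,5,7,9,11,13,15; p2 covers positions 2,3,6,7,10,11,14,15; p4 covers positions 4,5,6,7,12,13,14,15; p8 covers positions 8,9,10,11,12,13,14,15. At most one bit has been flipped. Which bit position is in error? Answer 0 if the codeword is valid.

s1: b1⊕b3⊕b5⊕b7⊕b9⊕b11⊕b13⊕b15 = 1⊕0⊕1⊕1⊕1⊕1⊕1⊕0 = 0
s2: b2⊕b3⊕b6⊕b7⊕b10⊕b11⊕b14⊕b15 = 0⊕0⊕0⊕1⊕1⊕1⊕1⊕0 = 0
s4: b4⊕b5⊕b6⊕b7⊕b12⊕b13⊕b14⊕b15 = 0⊕1⊕0⊕1⊕0⊕1⊕1⊕0 = 0
s8: b8⊕b9⊕b10⊕b11⊕b12⊕b13⊕b14⊕b15 = 0⊕1⊕1⊕1⊕0⊕1⊕1⊕0 = 1
Syndrome (s8...s1) = 1000 → position 8.

8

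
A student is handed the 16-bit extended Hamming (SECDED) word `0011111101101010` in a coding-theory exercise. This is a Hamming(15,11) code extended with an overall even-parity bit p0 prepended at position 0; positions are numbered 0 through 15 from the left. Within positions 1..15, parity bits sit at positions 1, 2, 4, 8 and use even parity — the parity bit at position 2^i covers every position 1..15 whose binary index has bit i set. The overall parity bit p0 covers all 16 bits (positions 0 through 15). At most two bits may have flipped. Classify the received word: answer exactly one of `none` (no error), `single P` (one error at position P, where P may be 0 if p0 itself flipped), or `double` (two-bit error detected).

none

s1: b1⊕b3⊕b5⊕b7⊕b9⊕b11⊕b13⊕b15 = 0⊕1⊕1⊕1⊕1⊕0⊕0⊕0 = 0
s2: b2⊕b3⊕b6⊕b7⊕b10⊕b11⊕b14⊕b15 = 1⊕1⊕1⊕1⊕1⊕0⊕1⊕0 = 0
s4: b4⊕b5⊕b6⊕b7⊕b12⊕b13⊕b14⊕b15 = 1⊕1⊕1⊕1⊕1⊕0⊕1⊕0 = 0
s8: b8⊕b9⊕b10⊕b11⊕b12⊕b13⊕b14⊕b15 = 0⊕1⊕1⊕0⊕1⊕0⊕1⊕0 = 0
Syndrome (s8...s1) = 0000 → position 0 (no error).
Overall parity (XOR of all 16 bits, including p0): 0⊕0⊕1⊕1⊕1⊕1⊕1⊕1⊕0⊕1⊕1⊕0⊕1⊕0⊕1⊕0 = 0
Overall=0, syndrome position=0 → no error.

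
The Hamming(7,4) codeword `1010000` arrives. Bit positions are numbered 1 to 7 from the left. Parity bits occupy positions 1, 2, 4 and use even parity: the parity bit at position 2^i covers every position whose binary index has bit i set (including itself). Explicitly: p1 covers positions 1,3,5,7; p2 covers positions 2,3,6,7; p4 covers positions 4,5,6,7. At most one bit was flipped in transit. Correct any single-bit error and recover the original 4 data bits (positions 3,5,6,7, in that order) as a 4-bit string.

1000

s1: b1⊕b3⊕b5⊕b7 = 1⊕1⊕0⊕0 = 0
s2: b2⊕b3⊕b6⊕b7 = 0⊕1⊕0⊕0 = 1
s4: b4⊕b5⊕b6⊕b7 = 0⊕0⊕0⊕0 = 0
Syndrome (s4...s1) = 010 → position 2.
Flip bit 2: corrected codeword = 1110000
Data bits at positions 3,5,6,7: 1000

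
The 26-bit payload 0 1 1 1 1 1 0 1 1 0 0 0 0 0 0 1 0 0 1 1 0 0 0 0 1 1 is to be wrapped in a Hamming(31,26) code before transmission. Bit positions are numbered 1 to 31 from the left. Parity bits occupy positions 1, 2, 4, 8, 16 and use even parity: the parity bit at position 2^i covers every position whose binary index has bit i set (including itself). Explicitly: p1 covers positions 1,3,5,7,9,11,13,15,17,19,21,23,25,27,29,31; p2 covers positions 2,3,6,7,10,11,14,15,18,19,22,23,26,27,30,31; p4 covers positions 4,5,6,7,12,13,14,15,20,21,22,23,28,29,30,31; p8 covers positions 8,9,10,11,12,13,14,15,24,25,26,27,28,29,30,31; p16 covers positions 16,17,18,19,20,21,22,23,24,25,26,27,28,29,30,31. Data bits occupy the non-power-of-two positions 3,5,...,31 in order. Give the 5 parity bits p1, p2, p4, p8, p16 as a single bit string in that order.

Place data bits at non-power-of-two positions: b3=0, b5=1, b6=1, b7=1, b9=1, b10=1, b11=0, b12=1, b13=1, b14=0, b15=0, b17=0, b18=0, b19=0, b20=0, b21=1, b22=0, b23=0, b24=1, b25=1, b26=0, b27=0, b28=0, b29=0, b30=1, b31=1.
p1 = XOR of data positions {3,5,7,9,11,13,15,17,19,21,23,25,27,29,31} = 0⊕1⊕1⊕1⊕0⊕1⊕0⊕0⊕0⊕1⊕0⊕1⊕0⊕0⊕1 = 1
p2 = XOR of data positions {3,6,7,10,11,14,15,18,19,22,23,26,27,30,31} = 0⊕1⊕1⊕1⊕0⊕0⊕0⊕0⊕0⊕0⊕0⊕0⊕0⊕1⊕1 = 1
p4 = XOR of data positions {5,6,7,12,13,14,15,20,21,22,23,28,29,30,31} = 1⊕1⊕1⊕1⊕1⊕0⊕0⊕0⊕1⊕0⊕0⊕0⊕0⊕1⊕1 = 0
p8 = XOR of data positions {9,10,11,12,13,14,15,24,25,26,27,28,29,30,31} = 1⊕1⊕0⊕1⊕1⊕0⊕0⊕1⊕1⊕0⊕0⊕0⊕0⊕1⊕1 = 0
p16 = XOR of data positions {17,18,19,20,21,22,23,24,25,26,27,28,29,30,31} = 0⊕0⊕0⊕0⊕1⊕0⊕0⊕1⊕1⊕0⊕0⊕0⊕0⊕1⊕1 = 1
Parity bits p1,p2,p4,p8,p16 = 11001

11001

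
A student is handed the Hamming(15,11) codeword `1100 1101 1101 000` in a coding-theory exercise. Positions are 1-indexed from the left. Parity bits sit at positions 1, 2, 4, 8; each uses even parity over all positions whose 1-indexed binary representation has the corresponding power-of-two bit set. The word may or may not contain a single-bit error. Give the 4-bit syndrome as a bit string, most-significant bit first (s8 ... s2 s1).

0111

s1: b1⊕b3⊕b5⊕b7⊕b9⊕b11⊕b13⊕b15 = 1⊕0⊕1⊕0⊕1⊕0⊕0⊕0 = 1
s2: b2⊕b3⊕b6⊕b7⊕b10⊕b11⊕b14⊕b15 = 1⊕0⊕1⊕0⊕1⊕0⊕0⊕0 = 1
s4: b4⊕b5⊕b6⊕b7⊕b12⊕b13⊕b14⊕b15 = 0⊕1⊕1⊕0⊕1⊕0⊕0⊕0 = 1
s8: b8⊕b9⊕b10⊕b11⊕b12⊕b13⊕b14⊕b15 = 1⊕1⊕1⊕0⊕1⊕0⊕0⊕0 = 0
Syndrome (s8...s1) = 0111 → position 7.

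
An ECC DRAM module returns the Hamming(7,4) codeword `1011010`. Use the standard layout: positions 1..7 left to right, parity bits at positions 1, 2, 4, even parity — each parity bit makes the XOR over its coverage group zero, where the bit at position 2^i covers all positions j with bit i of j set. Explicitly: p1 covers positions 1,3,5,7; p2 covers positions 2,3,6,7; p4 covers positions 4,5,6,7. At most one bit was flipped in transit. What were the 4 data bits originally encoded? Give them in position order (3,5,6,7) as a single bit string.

1010

s1: b1⊕b3⊕b5⊕b7 = 1⊕1⊕0⊕0 = 0
s2: b2⊕b3⊕b6⊕b7 = 0⊕1⊕1⊕0 = 0
s4: b4⊕b5⊕b6⊕b7 = 1⊕0⊕1⊕0 = 0
Syndrome (s4...s1) = 000 → position 0 (no error).
No correction needed.
Data bits at positions 3,5,6,7: 1010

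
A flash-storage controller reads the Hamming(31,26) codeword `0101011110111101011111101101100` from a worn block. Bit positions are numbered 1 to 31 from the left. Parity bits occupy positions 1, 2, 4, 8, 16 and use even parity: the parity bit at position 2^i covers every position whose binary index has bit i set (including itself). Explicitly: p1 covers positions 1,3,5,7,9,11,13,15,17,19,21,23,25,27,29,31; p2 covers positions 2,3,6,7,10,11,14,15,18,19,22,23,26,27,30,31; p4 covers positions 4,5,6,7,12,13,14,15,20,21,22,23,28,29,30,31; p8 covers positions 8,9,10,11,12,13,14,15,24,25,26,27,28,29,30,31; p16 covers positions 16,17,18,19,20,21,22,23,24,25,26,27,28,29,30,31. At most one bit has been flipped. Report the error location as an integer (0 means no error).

17

s1: b1⊕b3⊕b5⊕b7⊕b9⊕b11⊕b13⊕b15⊕b17⊕b19⊕b21⊕b23⊕b25⊕b27⊕b29⊕b31 = 0⊕0⊕0⊕1⊕1⊕1⊕1⊕0⊕0⊕1⊕1⊕1⊕1⊕0⊕1⊕0 = 1
s2: b2⊕b3⊕b6⊕b7⊕b10⊕b11⊕b14⊕b15⊕b18⊕b19⊕b22⊕b23⊕b26⊕b27⊕b30⊕b31 = 1⊕0⊕1⊕1⊕0⊕1⊕1⊕0⊕1⊕1⊕1⊕1⊕1⊕0⊕0⊕0 = 0
s4: b4⊕b5⊕b6⊕b7⊕b12⊕b13⊕b14⊕b15⊕b20⊕b21⊕b22⊕b23⊕b28⊕b29⊕b30⊕b31 = 1⊕0⊕1⊕1⊕1⊕1⊕1⊕0⊕1⊕1⊕1⊕1⊕1⊕1⊕0⊕0 = 0
s8: b8⊕b9⊕b10⊕b11⊕b12⊕b13⊕b14⊕b15⊕b24⊕b25⊕b26⊕b27⊕b28⊕b29⊕b30⊕b31 = 1⊕1⊕0⊕1⊕1⊕1⊕1⊕0⊕0⊕1⊕1⊕0⊕1⊕1⊕0⊕0 = 0
s16: b16⊕b17⊕b18⊕b19⊕b20⊕b21⊕b22⊕b23⊕b24⊕b25⊕b26⊕b27⊕b28⊕b29⊕b30⊕b31 = 1⊕0⊕1⊕1⊕1⊕1⊕1⊕1⊕0⊕1⊕1⊕0⊕1⊕1⊕0⊕0 = 1
Syndrome (s16...s1) = 10001 → position 17.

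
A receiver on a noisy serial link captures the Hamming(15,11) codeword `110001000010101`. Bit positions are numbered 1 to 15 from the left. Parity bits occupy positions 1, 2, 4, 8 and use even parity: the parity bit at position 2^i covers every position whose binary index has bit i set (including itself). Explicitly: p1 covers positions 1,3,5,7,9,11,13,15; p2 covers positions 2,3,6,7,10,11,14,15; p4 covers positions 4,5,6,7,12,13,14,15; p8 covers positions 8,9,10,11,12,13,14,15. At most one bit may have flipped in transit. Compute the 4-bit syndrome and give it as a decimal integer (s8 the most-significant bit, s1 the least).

12

s1: b1⊕b3⊕b5⊕b7⊕b9⊕b11⊕b13⊕b15 = 1⊕0⊕0⊕0⊕0⊕1⊕1⊕1 = 0
s2: b2⊕b3⊕b6⊕b7⊕b10⊕b11⊕b14⊕b15 = 1⊕0⊕1⊕0⊕0⊕1⊕0⊕1 = 0
s4: b4⊕b5⊕b6⊕b7⊕b12⊕b13⊕b14⊕b15 = 0⊕0⊕1⊕0⊕0⊕1⊕0⊕1 = 1
s8: b8⊕b9⊕b10⊕b11⊕b12⊕b13⊕b14⊕b15 = 0⊕0⊕0⊕1⊕0⊕1⊕0⊕1 = 1
Syndrome (s8...s1) = 1100 → position 12.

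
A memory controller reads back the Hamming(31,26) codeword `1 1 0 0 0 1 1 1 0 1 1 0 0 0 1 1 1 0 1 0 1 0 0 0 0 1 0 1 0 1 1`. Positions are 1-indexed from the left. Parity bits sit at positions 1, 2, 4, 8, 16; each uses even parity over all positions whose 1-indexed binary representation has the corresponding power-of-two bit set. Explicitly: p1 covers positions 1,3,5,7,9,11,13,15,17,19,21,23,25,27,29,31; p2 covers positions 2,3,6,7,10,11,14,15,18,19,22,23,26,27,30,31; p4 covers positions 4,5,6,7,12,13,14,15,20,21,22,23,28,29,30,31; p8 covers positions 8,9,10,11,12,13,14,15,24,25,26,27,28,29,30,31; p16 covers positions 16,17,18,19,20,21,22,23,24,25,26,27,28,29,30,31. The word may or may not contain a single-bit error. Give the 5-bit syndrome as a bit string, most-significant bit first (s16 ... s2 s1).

s1: b1⊕b3⊕b5⊕b7⊕b9⊕b11⊕b13⊕b15⊕b17⊕b19⊕b21⊕b23⊕b25⊕b27⊕b29⊕b31 = 1⊕0⊕0⊕1⊕0⊕1⊕0⊕1⊕1⊕1⊕1⊕0⊕0⊕0⊕0⊕1 = 0
s2: b2⊕b3⊕b6⊕b7⊕b10⊕b11⊕b14⊕b15⊕b18⊕b19⊕b22⊕b23⊕b26⊕b27⊕b30⊕b31 = 1⊕0⊕1⊕1⊕1⊕1⊕0⊕1⊕0⊕1⊕0⊕0⊕1⊕0⊕1⊕1 = 0
s4: b4⊕b5⊕b6⊕b7⊕b12⊕b13⊕b14⊕b15⊕b20⊕b21⊕b22⊕b23⊕b28⊕b29⊕b30⊕b31 = 0⊕0⊕1⊕1⊕0⊕0⊕0⊕1⊕0⊕1⊕0⊕0⊕1⊕0⊕1⊕1 = 1
s8: b8⊕b9⊕b10⊕b11⊕b12⊕b13⊕b14⊕b15⊕b24⊕b25⊕b26⊕b27⊕b28⊕b29⊕b30⊕b31 = 1⊕0⊕1⊕1⊕0⊕0⊕0⊕1⊕0⊕0⊕1⊕0⊕1⊕0⊕1⊕1 = 0
s16: b16⊕b17⊕b18⊕b19⊕b20⊕b21⊕b22⊕b23⊕b24⊕b25⊕b26⊕b27⊕b28⊕b29⊕b30⊕b31 = 1⊕1⊕0⊕1⊕0⊕1⊕0⊕0⊕0⊕0⊕1⊕0⊕1⊕0⊕1⊕1 = 0
Syndrome (s16...s1) = 00100 → position 4.

00100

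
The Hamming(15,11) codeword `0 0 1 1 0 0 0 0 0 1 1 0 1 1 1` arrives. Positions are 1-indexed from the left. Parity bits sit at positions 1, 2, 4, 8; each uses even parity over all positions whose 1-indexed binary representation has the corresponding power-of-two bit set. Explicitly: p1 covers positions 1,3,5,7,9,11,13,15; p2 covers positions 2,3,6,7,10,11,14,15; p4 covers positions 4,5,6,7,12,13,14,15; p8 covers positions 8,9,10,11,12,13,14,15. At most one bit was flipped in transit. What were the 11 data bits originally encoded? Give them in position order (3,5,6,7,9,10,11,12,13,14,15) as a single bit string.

10000010111

s1: b1⊕b3⊕b5⊕b7⊕b9⊕b11⊕b13⊕b15 = 0⊕1⊕0⊕0⊕0⊕1⊕1⊕1 = 0
s2: b2⊕b3⊕b6⊕b7⊕b10⊕b11⊕b14⊕b15 = 0⊕1⊕0⊕0⊕1⊕1⊕1⊕1 = 1
s4: b4⊕b5⊕b6⊕b7⊕b12⊕b13⊕b14⊕b15 = 1⊕0⊕0⊕0⊕0⊕1⊕1⊕1 = 0
s8: b8⊕b9⊕b10⊕b11⊕b12⊕b13⊕b14⊕b15 = 0⊕0⊕1⊕1⊕0⊕1⊕1⊕1 = 1
Syndrome (s8...s1) = 1010 → position 10.
Flip bit 10: corrected codeword = 001100000010111
Data bits at positions 3,5,6,7,9,10,11,12,13,14,15: 10000010111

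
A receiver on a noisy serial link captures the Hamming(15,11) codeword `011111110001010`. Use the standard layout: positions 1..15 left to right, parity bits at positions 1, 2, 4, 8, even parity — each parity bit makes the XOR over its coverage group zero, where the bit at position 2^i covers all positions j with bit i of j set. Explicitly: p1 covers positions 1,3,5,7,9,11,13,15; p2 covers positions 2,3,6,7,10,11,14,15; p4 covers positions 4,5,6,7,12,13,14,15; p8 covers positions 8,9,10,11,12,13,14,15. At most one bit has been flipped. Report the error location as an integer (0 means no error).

s1: b1⊕b3⊕b5⊕b7⊕b9⊕b11⊕b13⊕b15 = 0⊕1⊕1⊕1⊕0⊕0⊕0⊕0 = 1
s2: b2⊕b3⊕b6⊕b7⊕b10⊕b11⊕b14⊕b15 = 1⊕1⊕1⊕1⊕0⊕0⊕1⊕0 = 1
s4: b4⊕b5⊕b6⊕b7⊕b12⊕b13⊕b14⊕b15 = 1⊕1⊕1⊕1⊕1⊕0⊕1⊕0 = 0
s8: b8⊕b9⊕b10⊕b11⊕b12⊕b13⊕b14⊕b15 = 1⊕0⊕0⊕0⊕1⊕0⊕1⊕0 = 1
Syndrome (s8...s1) = 1011 → position 11.

11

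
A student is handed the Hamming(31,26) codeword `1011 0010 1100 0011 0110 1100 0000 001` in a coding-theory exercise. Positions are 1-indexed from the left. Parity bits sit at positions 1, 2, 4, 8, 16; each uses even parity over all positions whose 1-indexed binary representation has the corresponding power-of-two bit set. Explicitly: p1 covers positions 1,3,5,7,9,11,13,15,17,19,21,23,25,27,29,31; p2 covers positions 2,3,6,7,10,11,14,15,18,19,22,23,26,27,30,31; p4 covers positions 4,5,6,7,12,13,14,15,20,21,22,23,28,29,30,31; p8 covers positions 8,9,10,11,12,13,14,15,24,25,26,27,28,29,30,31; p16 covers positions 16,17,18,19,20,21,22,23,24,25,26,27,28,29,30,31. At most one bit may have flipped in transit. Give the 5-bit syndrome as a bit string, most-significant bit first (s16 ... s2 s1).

00000

s1: b1⊕b3⊕b5⊕b7⊕b9⊕b11⊕b13⊕b15⊕b17⊕b19⊕b21⊕b23⊕b25⊕b27⊕b29⊕b31 = 1⊕1⊕0⊕1⊕1⊕0⊕0⊕1⊕0⊕1⊕1⊕0⊕0⊕0⊕0⊕1 = 0
s2: b2⊕b3⊕b6⊕b7⊕b10⊕b11⊕b14⊕b15⊕b18⊕b19⊕b22⊕b23⊕b26⊕b27⊕b30⊕b31 = 0⊕1⊕0⊕1⊕1⊕0⊕0⊕1⊕1⊕1⊕1⊕0⊕0⊕0⊕0⊕1 = 0
s4: b4⊕b5⊕b6⊕b7⊕b12⊕b13⊕b14⊕b15⊕b20⊕b21⊕b22⊕b23⊕b28⊕b29⊕b30⊕b31 = 1⊕0⊕0⊕1⊕0⊕0⊕0⊕1⊕0⊕1⊕1⊕0⊕0⊕0⊕0⊕1 = 0
s8: b8⊕b9⊕b10⊕b11⊕b12⊕b13⊕b14⊕b15⊕b24⊕b25⊕b26⊕b27⊕b28⊕b29⊕b30⊕b31 = 0⊕1⊕1⊕0⊕0⊕0⊕0⊕1⊕0⊕0⊕0⊕0⊕0⊕0⊕0⊕1 = 0
s16: b16⊕b17⊕b18⊕b19⊕b20⊕b21⊕b22⊕b23⊕b24⊕b25⊕b26⊕b27⊕b28⊕b29⊕b30⊕b31 = 1⊕0⊕1⊕1⊕0⊕1⊕1⊕0⊕0⊕0⊕0⊕0⊕0⊕0⊕0⊕1 = 0
Syndrome (s16...s1) = 00000 → position 0 (no error).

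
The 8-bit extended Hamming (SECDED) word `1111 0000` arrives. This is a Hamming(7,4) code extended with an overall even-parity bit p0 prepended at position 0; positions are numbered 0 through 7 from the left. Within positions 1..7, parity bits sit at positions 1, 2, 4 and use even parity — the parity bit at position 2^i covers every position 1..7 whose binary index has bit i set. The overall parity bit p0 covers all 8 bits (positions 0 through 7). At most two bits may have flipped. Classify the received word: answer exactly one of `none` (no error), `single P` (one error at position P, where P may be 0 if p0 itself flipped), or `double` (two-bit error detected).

s1: b1⊕b3⊕b5⊕b7 = 1⊕1⊕0⊕0 = 0
s2: b2⊕b3⊕b6⊕b7 = 1⊕1⊕0⊕0 = 0
s4: b4⊕b5⊕b6⊕b7 = 0⊕0⊕0⊕0 = 0
Syndrome (s4...s1) = 000 → position 0 (no error).
Overall parity (XOR of all 8 bits, including p0): 1⊕1⊕1⊕1⊕0⊕0⊕0⊕0 = 0
Overall=0, syndrome position=0 → no error.

none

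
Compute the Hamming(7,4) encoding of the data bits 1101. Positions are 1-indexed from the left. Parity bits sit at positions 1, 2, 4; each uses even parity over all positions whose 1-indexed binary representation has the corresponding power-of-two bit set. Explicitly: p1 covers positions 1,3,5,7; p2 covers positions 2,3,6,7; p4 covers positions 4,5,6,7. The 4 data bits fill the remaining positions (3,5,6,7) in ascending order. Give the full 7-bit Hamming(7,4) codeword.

Place data bits at non-power-of-two positions: b3=1, b5=1, b6=0, b7=1.
p1 = XOR of data positions {3,5,7} = 1⊕1⊕1 = 1
p2 = XOR of data positions {3,6,7} = 1⊕0⊕1 = 0
p4 = XOR of data positions {5,6,7} = 1⊕0⊕1 = 0
Codeword b1..b7 = 1010101

1010101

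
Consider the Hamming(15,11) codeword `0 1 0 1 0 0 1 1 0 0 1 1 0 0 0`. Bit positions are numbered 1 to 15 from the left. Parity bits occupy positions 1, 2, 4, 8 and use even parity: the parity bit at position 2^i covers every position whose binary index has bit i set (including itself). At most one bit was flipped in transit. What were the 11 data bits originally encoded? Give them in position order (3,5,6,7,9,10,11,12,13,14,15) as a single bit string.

s1: b1⊕b3⊕b5⊕b7⊕b9⊕b11⊕b13⊕b15 = 0⊕0⊕0⊕1⊕0⊕1⊕0⊕0 = 0
s2: b2⊕b3⊕b6⊕b7⊕b10⊕b11⊕b14⊕b15 = 1⊕0⊕0⊕1⊕0⊕1⊕0⊕0 = 1
s4: b4⊕b5⊕b6⊕b7⊕b12⊕b13⊕b14⊕b15 = 1⊕0⊕0⊕1⊕1⊕0⊕0⊕0 = 1
s8: b8⊕b9⊕b10⊕b11⊕b12⊕b13⊕b14⊕b15 = 1⊕0⊕0⊕1⊕1⊕0⊕0⊕0 = 1
Syndrome (s8...s1) = 1110 → position 14.
Flip bit 14: corrected codeword = 010100110011010
Data bits at positions 3,5,6,7,9,10,11,12,13,14,15: 00010011010

00010011010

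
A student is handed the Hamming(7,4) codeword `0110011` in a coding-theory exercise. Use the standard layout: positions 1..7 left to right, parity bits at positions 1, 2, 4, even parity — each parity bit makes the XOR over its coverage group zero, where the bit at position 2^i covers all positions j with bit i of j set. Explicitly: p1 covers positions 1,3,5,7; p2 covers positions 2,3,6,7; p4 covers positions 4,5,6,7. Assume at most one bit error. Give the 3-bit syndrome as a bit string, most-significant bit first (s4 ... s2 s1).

000

s1: b1⊕b3⊕b5⊕b7 = 0⊕1⊕0⊕1 = 0
s2: b2⊕b3⊕b6⊕b7 = 1⊕1⊕1⊕1 = 0
s4: b4⊕b5⊕b6⊕b7 = 0⊕0⊕1⊕1 = 0
Syndrome (s4...s1) = 000 → position 0 (no error).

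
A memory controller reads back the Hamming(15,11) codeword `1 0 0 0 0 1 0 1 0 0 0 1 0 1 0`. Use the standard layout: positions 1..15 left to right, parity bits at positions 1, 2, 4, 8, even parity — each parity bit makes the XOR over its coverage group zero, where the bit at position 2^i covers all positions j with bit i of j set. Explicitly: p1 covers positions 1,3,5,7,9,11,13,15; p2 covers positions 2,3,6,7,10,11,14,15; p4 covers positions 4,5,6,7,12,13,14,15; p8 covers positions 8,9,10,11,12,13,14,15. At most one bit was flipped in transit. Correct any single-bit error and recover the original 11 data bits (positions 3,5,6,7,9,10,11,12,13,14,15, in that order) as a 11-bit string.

s1: b1⊕b3⊕b5⊕b7⊕b9⊕b11⊕b13⊕b15 = 1⊕0⊕0⊕0⊕0⊕0⊕0⊕0 = 1
s2: b2⊕b3⊕b6⊕b7⊕b10⊕b11⊕b14⊕b15 = 0⊕0⊕1⊕0⊕0⊕0⊕1⊕0 = 0
s4: b4⊕b5⊕b6⊕b7⊕b12⊕b13⊕b14⊕b15 = 0⊕0⊕1⊕0⊕1⊕0⊕1⊕0 = 1
s8: b8⊕b9⊕b10⊕b11⊕b12⊕b13⊕b14⊕b15 = 1⊕0⊕0⊕0⊕1⊕0⊕1⊕0 = 1
Syndrome (s8...s1) = 1101 → position 13.
Flip bit 13: corrected codeword = 100001010001110
Data bits at positions 3,5,6,7,9,10,11,12,13,14,15: 00100001110

00100001110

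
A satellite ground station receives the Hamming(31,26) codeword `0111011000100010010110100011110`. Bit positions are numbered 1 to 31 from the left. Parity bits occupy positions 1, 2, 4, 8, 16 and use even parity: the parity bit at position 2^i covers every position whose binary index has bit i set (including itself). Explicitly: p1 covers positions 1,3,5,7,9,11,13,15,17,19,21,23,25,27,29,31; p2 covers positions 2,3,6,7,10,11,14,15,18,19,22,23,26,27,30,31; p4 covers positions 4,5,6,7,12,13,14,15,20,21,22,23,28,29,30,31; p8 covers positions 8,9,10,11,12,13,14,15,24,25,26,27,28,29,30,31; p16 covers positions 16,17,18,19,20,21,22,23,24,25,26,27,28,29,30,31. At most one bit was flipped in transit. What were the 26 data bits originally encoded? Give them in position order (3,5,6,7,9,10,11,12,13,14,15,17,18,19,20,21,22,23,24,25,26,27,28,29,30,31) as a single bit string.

s1: b1⊕b3⊕b5⊕b7⊕b9⊕b11⊕b13⊕b15⊕b17⊕b19⊕b21⊕b23⊕b25⊕b27⊕b29⊕b31 = 0⊕1⊕0⊕1⊕0⊕1⊕0⊕1⊕0⊕0⊕1⊕1⊕0⊕1⊕1⊕0 = 0
s2: b2⊕b3⊕b6⊕b7⊕b10⊕b11⊕b14⊕b15⊕b18⊕b19⊕b22⊕b23⊕b26⊕b27⊕b30⊕b31 = 1⊕1⊕1⊕1⊕0⊕1⊕0⊕1⊕1⊕0⊕0⊕1⊕0⊕1⊕1⊕0 = 0
s4: b4⊕b5⊕b6⊕b7⊕b12⊕b13⊕b14⊕b15⊕b20⊕b21⊕b22⊕b23⊕b28⊕b29⊕b30⊕b31 = 1⊕0⊕1⊕1⊕0⊕0⊕0⊕1⊕1⊕1⊕0⊕1⊕1⊕1⊕1⊕0 = 0
s8: b8⊕b9⊕b10⊕b11⊕b12⊕b13⊕b14⊕b15⊕b24⊕b25⊕b26⊕b27⊕b28⊕b29⊕b30⊕b31 = 0⊕0⊕0⊕1⊕0⊕0⊕0⊕1⊕0⊕0⊕0⊕1⊕1⊕1⊕1⊕0 = 0
s16: b16⊕b17⊕b18⊕b19⊕b20⊕b21⊕b22⊕b23⊕b24⊕b25⊕b26⊕b27⊕b28⊕b29⊕b30⊕b31 = 0⊕0⊕1⊕0⊕1⊕1⊕0⊕1⊕0⊕0⊕0⊕1⊕1⊕1⊕1⊕0 = 0
Syndrome (s16...s1) = 00000 → position 0 (no error).
No correction needed.
Data bits at positions 3,5,6,7,9,10,11,12,13,14,15,17,18,19,20,21,22,23,24,25,26,27,28,29,30,31: 10110010001010110100011110

10110010001010110100011110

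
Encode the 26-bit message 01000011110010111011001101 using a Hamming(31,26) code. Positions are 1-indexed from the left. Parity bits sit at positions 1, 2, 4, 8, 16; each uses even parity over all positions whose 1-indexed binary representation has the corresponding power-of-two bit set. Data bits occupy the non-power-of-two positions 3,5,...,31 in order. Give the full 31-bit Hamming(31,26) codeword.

1100100100111101010111011001101

Place data bits at non-power-of-two positions: b3=0, b5=1, b6=0, b7=0, b9=0, b10=0, b11=1, b12=1, b13=1, b14=1, b15=0, b17=0, b18=1, b19=0, b20=1, b21=1, b22=1, b23=0, b24=1, b25=1, b26=0, b27=0, b28=1, b29=1, b30=0, b31=1.
p1 = XOR of data positions {3,5,7,9,11,13,15,17,19,21,23,25,27,29,31} = 0⊕1⊕0⊕0⊕1⊕1⊕0⊕0⊕0⊕1⊕0⊕1⊕0⊕1⊕1 = 1
p2 = XOR of data positions {3,6,7,10,11,14,15,18,19,22,23,26,27,30,31} = 0⊕0⊕0⊕0⊕1⊕1⊕0⊕1⊕0⊕1⊕0⊕0⊕0⊕0⊕1 = 1
p4 = XOR of data positions {5,6,7,12,13,14,15,20,21,22,23,28,29,30,31} = 1⊕0⊕0⊕1⊕1⊕1⊕0⊕1⊕1⊕1⊕0⊕1⊕1⊕0⊕1 = 0
p8 = XOR of data positions {9,10,11,12,13,14,15,24,25,26,27,28,29,30,31} = 0⊕0⊕1⊕1⊕1⊕1⊕0⊕1⊕1⊕0⊕0⊕1⊕1⊕0⊕1 = 1
p16 = XOR of data positions {17,18,19,20,21,22,23,24,25,26,27,28,29,30,31} = 0⊕1⊕0⊕1⊕1⊕1⊕0⊕1⊕1⊕0⊕0⊕1⊕1⊕0⊕1 = 1
Codeword b1..b31 = 1100100100111101010111011001101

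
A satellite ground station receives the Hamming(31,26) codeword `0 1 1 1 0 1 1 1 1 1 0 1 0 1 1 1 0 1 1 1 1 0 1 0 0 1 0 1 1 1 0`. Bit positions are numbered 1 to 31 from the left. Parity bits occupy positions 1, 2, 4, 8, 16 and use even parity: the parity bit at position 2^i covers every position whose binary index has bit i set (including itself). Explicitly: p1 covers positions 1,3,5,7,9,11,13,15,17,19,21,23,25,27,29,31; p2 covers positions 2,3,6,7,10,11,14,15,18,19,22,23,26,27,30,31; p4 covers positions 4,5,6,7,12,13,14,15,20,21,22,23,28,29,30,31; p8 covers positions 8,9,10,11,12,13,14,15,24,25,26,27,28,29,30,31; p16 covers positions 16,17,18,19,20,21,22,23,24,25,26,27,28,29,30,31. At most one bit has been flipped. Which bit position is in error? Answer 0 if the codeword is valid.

0

s1: b1⊕b3⊕b5⊕b7⊕b9⊕b11⊕b13⊕b15⊕b17⊕b19⊕b21⊕b23⊕b25⊕b27⊕b29⊕b31 = 0⊕1⊕0⊕1⊕1⊕0⊕0⊕1⊕0⊕1⊕1⊕1⊕0⊕0⊕1⊕0 = 0
s2: b2⊕b3⊕b6⊕b7⊕b10⊕b11⊕b14⊕b15⊕b18⊕b19⊕b22⊕b23⊕b26⊕b27⊕b30⊕b31 = 1⊕1⊕1⊕1⊕1⊕0⊕1⊕1⊕1⊕1⊕0⊕1⊕1⊕0⊕1⊕0 = 0
s4: b4⊕b5⊕b6⊕b7⊕b12⊕b13⊕b14⊕b15⊕b20⊕b21⊕b22⊕b23⊕b28⊕b29⊕b30⊕b31 = 1⊕0⊕1⊕1⊕1⊕0⊕1⊕1⊕1⊕1⊕0⊕1⊕1⊕1⊕1⊕0 = 0
s8: b8⊕b9⊕b10⊕b11⊕b12⊕b13⊕b14⊕b15⊕b24⊕b25⊕b26⊕b27⊕b28⊕b29⊕b30⊕b31 = 1⊕1⊕1⊕0⊕1⊕0⊕1⊕1⊕0⊕0⊕1⊕0⊕1⊕1⊕1⊕0 = 0
s16: b16⊕b17⊕b18⊕b19⊕b20⊕b21⊕b22⊕b23⊕b24⊕b25⊕b26⊕b27⊕b28⊕b29⊕b30⊕b31 = 1⊕0⊕1⊕1⊕1⊕1⊕0⊕1⊕0⊕0⊕1⊕0⊕1⊕1⊕1⊕0 = 0
Syndrome (s16...s1) = 00000 → position 0 (no error).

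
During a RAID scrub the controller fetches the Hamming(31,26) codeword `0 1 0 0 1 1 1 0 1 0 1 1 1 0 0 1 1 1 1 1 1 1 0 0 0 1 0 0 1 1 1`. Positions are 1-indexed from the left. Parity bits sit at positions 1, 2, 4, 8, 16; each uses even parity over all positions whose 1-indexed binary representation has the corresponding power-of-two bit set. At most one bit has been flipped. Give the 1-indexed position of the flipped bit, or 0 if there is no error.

s1: b1⊕b3⊕b5⊕b7⊕b9⊕b11⊕b13⊕b15⊕b17⊕b19⊕b21⊕b23⊕b25⊕b27⊕b29⊕b31 = 0⊕0⊕1⊕1⊕1⊕1⊕1⊕0⊕1⊕1⊕1⊕0⊕0⊕0⊕1⊕1 = 0
s2: b2⊕b3⊕b6⊕b7⊕b10⊕b11⊕b14⊕b15⊕b18⊕b19⊕b22⊕b23⊕b26⊕b27⊕b30⊕b31 = 1⊕0⊕1⊕1⊕0⊕1⊕0⊕0⊕1⊕1⊕1⊕0⊕1⊕0⊕1⊕1 = 0
s4: b4⊕b5⊕b6⊕b7⊕b12⊕b13⊕b14⊕b15⊕b20⊕b21⊕b22⊕b23⊕b28⊕b29⊕b30⊕b31 = 0⊕1⊕1⊕1⊕1⊕1⊕0⊕0⊕1⊕1⊕1⊕0⊕0⊕1⊕1⊕1 = 1
s8: b8⊕b9⊕b10⊕b11⊕b12⊕b13⊕b14⊕b15⊕b24⊕b25⊕b26⊕b27⊕b28⊕b29⊕b30⊕b31 = 0⊕1⊕0⊕1⊕1⊕1⊕0⊕0⊕0⊕0⊕1⊕0⊕0⊕1⊕1⊕1 = 0
s16: b16⊕b17⊕b18⊕b19⊕b20⊕b21⊕b22⊕b23⊕b24⊕b25⊕b26⊕b27⊕b28⊕b29⊕b30⊕b31 = 1⊕1⊕1⊕1⊕1⊕1⊕1⊕0⊕0⊕0⊕1⊕0⊕0⊕1⊕1⊕1 = 1
Syndrome (s16...s1) = 10100 → position 20.

20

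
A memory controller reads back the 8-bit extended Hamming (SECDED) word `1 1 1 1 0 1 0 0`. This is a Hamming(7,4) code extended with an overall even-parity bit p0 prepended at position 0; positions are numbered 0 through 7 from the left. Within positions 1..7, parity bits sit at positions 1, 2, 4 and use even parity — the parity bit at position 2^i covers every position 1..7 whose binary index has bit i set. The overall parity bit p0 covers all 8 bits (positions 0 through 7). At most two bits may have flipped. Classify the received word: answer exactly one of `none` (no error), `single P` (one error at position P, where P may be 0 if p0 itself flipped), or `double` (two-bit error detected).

s1: b1⊕b3⊕b5⊕b7 = 1⊕1⊕1⊕0 = 1
s2: b2⊕b3⊕b6⊕b7 = 1⊕1⊕0⊕0 = 0
s4: b4⊕b5⊕b6⊕b7 = 0⊕1⊕0⊕0 = 1
Syndrome (s4...s1) = 101 → position 5.
Overall parity (XOR of all 8 bits, including p0): 1⊕1⊕1⊕1⊕0⊕1⊕0⊕0 = 1
Overall=1, syndrome position=5 → single-bit error at position 5.

single 5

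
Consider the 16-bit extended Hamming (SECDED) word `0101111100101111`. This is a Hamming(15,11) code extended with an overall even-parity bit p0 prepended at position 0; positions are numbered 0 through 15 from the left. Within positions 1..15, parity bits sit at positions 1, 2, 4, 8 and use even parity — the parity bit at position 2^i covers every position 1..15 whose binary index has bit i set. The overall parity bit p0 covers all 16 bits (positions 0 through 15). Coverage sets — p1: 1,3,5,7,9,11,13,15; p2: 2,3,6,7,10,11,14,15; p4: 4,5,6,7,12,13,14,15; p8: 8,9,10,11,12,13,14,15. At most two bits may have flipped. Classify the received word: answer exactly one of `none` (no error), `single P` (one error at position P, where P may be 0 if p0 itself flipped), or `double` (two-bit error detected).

single 8

s1: b1⊕b3⊕b5⊕b7⊕b9⊕b11⊕b13⊕b15 = 1⊕1⊕1⊕1⊕0⊕0⊕1⊕1 = 0
s2: b2⊕b3⊕b6⊕b7⊕b10⊕b11⊕b14⊕b15 = 0⊕1⊕1⊕1⊕1⊕0⊕1⊕1 = 0
s4: b4⊕b5⊕b6⊕b7⊕b12⊕b13⊕b14⊕b15 = 1⊕1⊕1⊕1⊕1⊕1⊕1⊕1 = 0
s8: b8⊕b9⊕b10⊕b11⊕b12⊕b13⊕b14⊕b15 = 0⊕0⊕1⊕0⊕1⊕1⊕1⊕1 = 1
Syndrome (s8...s1) = 1000 → position 8.
Overall parity (XOR of all 16 bits, including p0): 0⊕1⊕0⊕1⊕1⊕1⊕1⊕1⊕0⊕0⊕1⊕0⊕1⊕1⊕1⊕1 = 1
Overall=1, syndrome position=8 → single-bit error at position 8.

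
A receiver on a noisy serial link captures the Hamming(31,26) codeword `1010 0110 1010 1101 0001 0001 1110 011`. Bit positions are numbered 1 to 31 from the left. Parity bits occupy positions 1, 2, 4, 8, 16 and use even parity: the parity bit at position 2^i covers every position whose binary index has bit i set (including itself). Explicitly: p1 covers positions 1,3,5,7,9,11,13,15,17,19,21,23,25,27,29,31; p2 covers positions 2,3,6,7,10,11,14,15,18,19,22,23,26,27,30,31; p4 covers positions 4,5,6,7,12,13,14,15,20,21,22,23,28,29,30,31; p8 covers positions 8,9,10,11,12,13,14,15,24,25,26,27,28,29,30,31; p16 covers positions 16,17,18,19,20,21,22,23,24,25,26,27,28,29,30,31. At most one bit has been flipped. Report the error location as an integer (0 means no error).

7

s1: b1⊕b3⊕b5⊕b7⊕b9⊕b11⊕b13⊕b15⊕b17⊕b19⊕b21⊕b23⊕b25⊕b27⊕b29⊕b31 = 1⊕1⊕0⊕1⊕1⊕1⊕1⊕0⊕0⊕0⊕0⊕0⊕1⊕1⊕0⊕1 = 1
s2: b2⊕b3⊕b6⊕b7⊕b10⊕b11⊕b14⊕b15⊕b18⊕b19⊕b22⊕b23⊕b26⊕b27⊕b30⊕b31 = 0⊕1⊕1⊕1⊕0⊕1⊕1⊕0⊕0⊕0⊕0⊕0⊕1⊕1⊕1⊕1 = 1
s4: b4⊕b5⊕b6⊕b7⊕b12⊕b13⊕b14⊕b15⊕b20⊕b21⊕b22⊕b23⊕b28⊕b29⊕b30⊕b31 = 0⊕0⊕1⊕1⊕0⊕1⊕1⊕0⊕1⊕0⊕0⊕0⊕0⊕0⊕1⊕1 = 1
s8: b8⊕b9⊕b10⊕b11⊕b12⊕b13⊕b14⊕b15⊕b24⊕b25⊕b26⊕b27⊕b28⊕b29⊕b30⊕b31 = 0⊕1⊕0⊕1⊕0⊕1⊕1⊕0⊕1⊕1⊕1⊕1⊕0⊕0⊕1⊕1 = 0
s16: b16⊕b17⊕b18⊕b19⊕b20⊕b21⊕b22⊕b23⊕b24⊕b25⊕b26⊕b27⊕b28⊕b29⊕b30⊕b31 = 1⊕0⊕0⊕0⊕1⊕0⊕0⊕0⊕1⊕1⊕1⊕1⊕0⊕0⊕1⊕1 = 0
Syndrome (s16...s1) = 00111 → position 7.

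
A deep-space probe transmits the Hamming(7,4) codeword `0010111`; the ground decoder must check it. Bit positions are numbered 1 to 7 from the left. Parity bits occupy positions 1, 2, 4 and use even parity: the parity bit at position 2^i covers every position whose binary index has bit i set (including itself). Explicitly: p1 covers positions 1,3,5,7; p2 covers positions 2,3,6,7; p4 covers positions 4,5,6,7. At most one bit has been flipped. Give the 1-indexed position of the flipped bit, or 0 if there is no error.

s1: b1⊕b3⊕b5⊕b7 = 0⊕1⊕1⊕1 = 1
s2: b2⊕b3⊕b6⊕b7 = 0⊕1⊕1⊕1 = 1
s4: b4⊕b5⊕b6⊕b7 = 0⊕1⊕1⊕1 = 1
Syndrome (s4...s1) = 111 → position 7.

7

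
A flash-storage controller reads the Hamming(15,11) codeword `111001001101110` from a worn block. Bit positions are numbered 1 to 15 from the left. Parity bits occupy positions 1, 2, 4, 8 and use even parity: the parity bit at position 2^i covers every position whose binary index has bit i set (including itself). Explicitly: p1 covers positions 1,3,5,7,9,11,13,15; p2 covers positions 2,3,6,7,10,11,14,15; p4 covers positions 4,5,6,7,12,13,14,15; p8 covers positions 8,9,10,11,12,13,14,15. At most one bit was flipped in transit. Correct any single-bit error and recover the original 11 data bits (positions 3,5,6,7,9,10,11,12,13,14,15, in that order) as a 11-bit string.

s1: b1⊕b3⊕b5⊕b7⊕b9⊕b11⊕b13⊕b15 = 1⊕1⊕0⊕0⊕1⊕0⊕1⊕0 = 0
s2: b2⊕b3⊕b6⊕b7⊕b10⊕b11⊕b14⊕b15 = 1⊕1⊕1⊕0⊕1⊕0⊕1⊕0 = 1
s4: b4⊕b5⊕b6⊕b7⊕b12⊕b13⊕b14⊕b15 = 0⊕0⊕1⊕0⊕1⊕1⊕1⊕0 = 0
s8: b8⊕b9⊕b10⊕b11⊕b12⊕b13⊕b14⊕b15 = 0⊕1⊕1⊕0⊕1⊕1⊕1⊕0 = 1
Syndrome (s8...s1) = 1010 → position 10.
Flip bit 10: corrected codeword = 111001001001110
Data bits at positions 3,5,6,7,9,10,11,12,13,14,15: 10101001110

10101001110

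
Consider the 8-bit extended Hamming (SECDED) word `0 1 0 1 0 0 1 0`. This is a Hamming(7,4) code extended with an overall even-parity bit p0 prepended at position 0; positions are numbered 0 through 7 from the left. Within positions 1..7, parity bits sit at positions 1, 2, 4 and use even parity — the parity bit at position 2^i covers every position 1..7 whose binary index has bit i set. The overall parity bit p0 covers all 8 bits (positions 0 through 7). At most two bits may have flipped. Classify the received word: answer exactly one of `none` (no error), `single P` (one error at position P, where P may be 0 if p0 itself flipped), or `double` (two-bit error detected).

s1: b1⊕b3⊕b5⊕b7 = 1⊕1⊕0⊕0 = 0
s2: b2⊕b3⊕b6⊕b7 = 0⊕1⊕1⊕0 = 0
s4: b4⊕b5⊕b6⊕b7 = 0⊕0⊕1⊕0 = 1
Syndrome (s4...s1) = 100 → position 4.
Overall parity (XOR of all 8 bits, including p0): 0⊕1⊕0⊕1⊕0⊕0⊕1⊕0 = 1
Overall=1, syndrome position=4 → single-bit error at position 4.

single 4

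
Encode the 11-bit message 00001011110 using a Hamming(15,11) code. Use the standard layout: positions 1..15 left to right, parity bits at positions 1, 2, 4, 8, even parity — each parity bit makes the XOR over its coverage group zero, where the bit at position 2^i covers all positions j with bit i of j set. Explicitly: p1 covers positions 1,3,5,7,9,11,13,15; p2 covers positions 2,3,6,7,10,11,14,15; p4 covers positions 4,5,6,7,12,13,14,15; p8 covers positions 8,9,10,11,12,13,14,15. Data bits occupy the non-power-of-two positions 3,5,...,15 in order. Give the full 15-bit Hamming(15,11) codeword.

Place data bits at non-power-of-two positions: b3=0, b5=0, b6=0, b7=0, b9=1, b10=0, b11=1, b12=1, b13=1, b14=1, b15=0.
p1 = XOR of data positions {3,5,7,9,11,13,15} = 0⊕0⊕0⊕1⊕1⊕1⊕0 = 1
p2 = XOR of data positions {3,6,7,10,11,14,15} = 0⊕0⊕0⊕0⊕1⊕1⊕0 = 0
p4 = XOR of data positions {5,6,7,12,13,14,15} = 0⊕0⊕0⊕1⊕1⊕1⊕0 = 1
p8 = XOR of data positions {9,10,11,12,13,14,15} = 1⊕0⊕1⊕1⊕1⊕1⊕0 = 1
Codeword b1..b15 = 100100011011110

100100011011110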